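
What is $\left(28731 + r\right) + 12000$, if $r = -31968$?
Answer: $8763$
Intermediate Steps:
$\left(28731 + r\right) + 12000 = \left(28731 - 31968\right) + 12000 = -3237 + 12000 = 8763$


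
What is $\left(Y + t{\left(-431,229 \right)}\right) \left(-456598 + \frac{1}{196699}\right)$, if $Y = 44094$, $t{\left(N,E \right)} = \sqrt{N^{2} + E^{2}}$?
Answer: $- \frac{3960186642824094}{196699} - \frac{89812370001 \sqrt{238202}}{196699} \approx -2.0356 \cdot 10^{10}$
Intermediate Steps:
$t{\left(N,E \right)} = \sqrt{E^{2} + N^{2}}$
$\left(Y + t{\left(-431,229 \right)}\right) \left(-456598 + \frac{1}{196699}\right) = \left(44094 + \sqrt{229^{2} + \left(-431\right)^{2}}\right) \left(-456598 + \frac{1}{196699}\right) = \left(44094 + \sqrt{52441 + 185761}\right) \left(-456598 + \frac{1}{196699}\right) = \left(44094 + \sqrt{238202}\right) \left(- \frac{89812370001}{196699}\right) = - \frac{3960186642824094}{196699} - \frac{89812370001 \sqrt{238202}}{196699}$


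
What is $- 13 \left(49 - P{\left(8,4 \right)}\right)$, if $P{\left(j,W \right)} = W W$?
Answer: $-429$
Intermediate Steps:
$P{\left(j,W \right)} = W^{2}$
$- 13 \left(49 - P{\left(8,4 \right)}\right) = - 13 \left(49 - 4^{2}\right) = - 13 \left(49 - 16\right) = \left(-13\right) 33 = -429$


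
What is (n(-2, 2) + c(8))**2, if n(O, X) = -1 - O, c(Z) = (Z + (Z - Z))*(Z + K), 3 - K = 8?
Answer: 625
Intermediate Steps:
K = -5 (K = 3 - 1*8 = 3 - 8 = -5)
c(Z) = Z*(-5 + Z) (c(Z) = (Z + (Z - Z))*(Z - 5) = (Z + 0)*(-5 + Z) = Z*(-5 + Z))
(n(-2, 2) + c(8))**2 = ((-1 - 1*(-2)) + 8*(-5 + 8))**2 = ((-1 + 2) + 8*3)**2 = (1 + 24)**2 = 25**2 = 625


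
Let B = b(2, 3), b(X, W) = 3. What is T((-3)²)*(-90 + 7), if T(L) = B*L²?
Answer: -20169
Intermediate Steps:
B = 3
T(L) = 3*L²
T((-3)²)*(-90 + 7) = (3*((-3)²)²)*(-90 + 7) = (3*9²)*(-83) = (3*81)*(-83) = 243*(-83) = -20169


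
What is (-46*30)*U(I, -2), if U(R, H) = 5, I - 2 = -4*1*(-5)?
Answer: -6900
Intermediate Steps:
I = 22 (I = 2 - 4*1*(-5) = 2 - 4*(-5) = 2 + 20 = 22)
(-46*30)*U(I, -2) = -46*30*5 = -1380*5 = -6900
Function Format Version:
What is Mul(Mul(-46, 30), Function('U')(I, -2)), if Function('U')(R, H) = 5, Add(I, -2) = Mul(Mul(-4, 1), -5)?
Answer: -6900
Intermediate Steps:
I = 22 (I = Add(2, Mul(Mul(-4, 1), -5)) = Add(2, Mul(-4, -5)) = Add(2, 20) = 22)
Mul(Mul(-46, 30), Function('U')(I, -2)) = Mul(Mul(-46, 30), 5) = Mul(-1380, 5) = -6900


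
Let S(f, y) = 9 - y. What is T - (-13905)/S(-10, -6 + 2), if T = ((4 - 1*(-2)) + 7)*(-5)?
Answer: 13060/13 ≈ 1004.6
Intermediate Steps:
T = -65 (T = ((4 + 2) + 7)*(-5) = (6 + 7)*(-5) = 13*(-5) = -65)
T - (-13905)/S(-10, -6 + 2) = -65 - (-13905)/(9 - (-6 + 2)) = -65 - (-13905)/(9 - 1*(-4)) = -65 - (-13905)/(9 + 4) = -65 - (-13905)/13 = -65 - 103*(-135/13) = -65 + 13905/13 = 13060/13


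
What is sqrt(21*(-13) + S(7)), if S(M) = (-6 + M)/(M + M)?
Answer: I*sqrt(53494)/14 ≈ 16.521*I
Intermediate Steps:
S(M) = (-6 + M)/(2*M) (S(M) = (-6 + M)/((2*M)) = (-6 + M)*(1/(2*M)) = (-6 + M)/(2*M))
sqrt(21*(-13) + S(7)) = sqrt(21*(-13) + (1/2)*(-6 + 7)/7) = sqrt(-273 + (1/2)*(1/7)*1) = sqrt(-273 + 1/14) = sqrt(-3821/14) = I*sqrt(53494)/14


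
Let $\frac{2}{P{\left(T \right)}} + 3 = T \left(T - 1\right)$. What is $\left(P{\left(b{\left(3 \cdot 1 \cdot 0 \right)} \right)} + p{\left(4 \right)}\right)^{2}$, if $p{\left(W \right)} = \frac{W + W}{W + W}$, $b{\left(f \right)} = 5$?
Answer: $\frac{361}{289} \approx 1.2491$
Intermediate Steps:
$p{\left(W \right)} = 1$ ($p{\left(W \right)} = \frac{2 W}{2 W} = 2 W \frac{1}{2 W} = 1$)
$P{\left(T \right)} = \frac{2}{-3 + T \left(-1 + T\right)}$ ($P{\left(T \right)} = \frac{2}{-3 + T \left(T - 1\right)} = \frac{2}{-3 + T \left(-1 + T\right)}$)
$\left(P{\left(b{\left(3 \cdot 1 \cdot 0 \right)} \right)} + p{\left(4 \right)}\right)^{2} = \left(\frac{2}{-3 + 5^{2} - 5} + 1\right)^{2} = \left(\frac{2}{-3 + 25 - 5} + 1\right)^{2} = \left(\frac{2}{17} + 1\right)^{2} = \left(\frac{19}{17}\right)^{2} = \frac{361}{289}$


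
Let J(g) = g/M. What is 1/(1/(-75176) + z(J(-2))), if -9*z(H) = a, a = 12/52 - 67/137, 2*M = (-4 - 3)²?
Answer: 1204996104/34564931 ≈ 34.862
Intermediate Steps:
M = 49/2 (M = (-4 - 3)²/2 = (½)*(-7)² = (½)*49 = 49/2 ≈ 24.500)
a = -460/1781 (a = 12*(1/52) - 67*1/137 = 3/13 - 67/137 = -460/1781 ≈ -0.25828)
J(g) = 2*g/49 (J(g) = g/(49/2) = g*(2/49) = 2*g/49)
z(H) = 460/16029 (z(H) = -⅑*(-460/1781) = 460/16029)
1/(1/(-75176) + z(J(-2))) = 1/(1/(-75176) + 460/16029) = 1/(-1/75176 + 460/16029) = 1/(34564931/1204996104) = 1204996104/34564931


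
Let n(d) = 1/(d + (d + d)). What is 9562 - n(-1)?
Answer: 28687/3 ≈ 9562.3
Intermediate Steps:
n(d) = 1/(3*d) (n(d) = 1/(d + 2*d) = 1/(3*d))
9562 - n(-1) = 9562 - 1/(3*(-1)) = 9562 - (-1)/3 = 9562 - 1*(-⅓) = 9562 + ⅓ = 28687/3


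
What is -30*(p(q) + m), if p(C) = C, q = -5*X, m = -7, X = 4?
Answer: 810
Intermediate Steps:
q = -20 (q = -5*4 = -20)
-30*(p(q) + m) = -30*(-20 - 7) = -30*(-27) = 810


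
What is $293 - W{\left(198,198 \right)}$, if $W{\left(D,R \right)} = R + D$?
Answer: $-103$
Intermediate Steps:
$W{\left(D,R \right)} = D + R$
$293 - W{\left(198,198 \right)} = 293 - \left(198 + 198\right) = 293 - 396 = -103$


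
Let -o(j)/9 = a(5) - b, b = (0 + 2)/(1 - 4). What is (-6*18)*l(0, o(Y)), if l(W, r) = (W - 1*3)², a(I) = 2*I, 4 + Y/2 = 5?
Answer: -972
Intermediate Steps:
Y = 2 (Y = -8 + 2*5 = -8 + 10 = 2)
b = -⅔ (b = 2/(-3) = 2*(-⅓) = -⅔ ≈ -0.66667)
o(j) = -96 (o(j) = -9*(2*5 - 1*(-⅔)) = -9*(10 + ⅔) = -9*32/3 = -96)
l(W, r) = (-3 + W)² (l(W, r) = (W - 3)² = (-3 + W)²)
(-6*18)*l(0, o(Y)) = (-6*18)*(-3 + 0)² = -108*(-3)² = -108*9 = -972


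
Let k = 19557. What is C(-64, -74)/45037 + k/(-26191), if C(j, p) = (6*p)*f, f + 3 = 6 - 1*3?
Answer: -19557/26191 ≈ -0.74671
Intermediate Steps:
f = 0 (f = -3 + (6 - 1*3) = -3 + (6 - 3) = -3 + 3 = 0)
C(j, p) = 0 (C(j, p) = (6*p)*0 = 0)
C(-64, -74)/45037 + k/(-26191) = 0/45037 + 19557/(-26191) = 0*(1/45037) + 19557*(-1/26191) = 0 - 19557/26191 = -19557/26191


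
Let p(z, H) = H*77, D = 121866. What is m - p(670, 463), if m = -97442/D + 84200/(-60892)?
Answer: -33071287955842/927583059 ≈ -35653.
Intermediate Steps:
p(z, H) = 77*H
m = -2024319433/927583059 (m = -97442/121866 + 84200/(-60892) = -97442*1/121866 + 84200*(-1/60892) = -48721/60933 - 21050/15223 = -2024319433/927583059 ≈ -2.1824)
m - p(670, 463) = -2024319433/927583059 - 77*463 = -2024319433/927583059 - 1*35651 = -2024319433/927583059 - 35651 = -33071287955842/927583059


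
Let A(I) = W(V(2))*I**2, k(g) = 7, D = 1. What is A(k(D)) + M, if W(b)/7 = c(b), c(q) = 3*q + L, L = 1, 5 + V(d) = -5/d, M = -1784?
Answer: -18317/2 ≈ -9158.5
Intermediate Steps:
V(d) = -5 - 5/d
c(q) = 1 + 3*q (c(q) = 3*q + 1 = 1 + 3*q)
W(b) = 7 + 21*b (W(b) = 7*(1 + 3*b) = 7 + 21*b)
A(I) = -301*I**2/2 (A(I) = (7 + 21*(-5 - 5/2))*I**2 = (7 + 21*(-15/2))*I**2 = (7 - 315/2)*I**2 = -301*I**2/2)
A(k(D)) + M = -301/2*7**2 - 1784 = -301/2*49 - 1784 = -14749/2 - 1784 = -18317/2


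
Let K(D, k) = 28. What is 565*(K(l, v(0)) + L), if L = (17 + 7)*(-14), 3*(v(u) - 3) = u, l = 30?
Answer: -174020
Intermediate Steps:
v(u) = 3 + u/3
L = -336 (L = 24*(-14) = -336)
565*(K(l, v(0)) + L) = 565*(28 - 336) = 565*(-308) = -174020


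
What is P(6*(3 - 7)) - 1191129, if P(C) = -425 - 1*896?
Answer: -1192450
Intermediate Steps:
P(C) = -1321 (P(C) = -425 - 896 = -1321)
P(6*(3 - 7)) - 1191129 = -1321 - 1191129 = -1192450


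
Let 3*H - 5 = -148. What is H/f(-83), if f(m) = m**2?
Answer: -143/20667 ≈ -0.0069192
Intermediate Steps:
H = -143/3 (H = 5/3 + (1/3)*(-148) = 5/3 - 148/3 = -143/3 ≈ -47.667)
H/f(-83) = -143/(3*((-83)**2)) = -143/3/6889 = -143/3*1/6889 = -143/20667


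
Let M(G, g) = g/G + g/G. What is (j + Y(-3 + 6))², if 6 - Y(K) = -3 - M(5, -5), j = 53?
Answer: 3600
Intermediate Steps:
M(G, g) = 2*g/G
Y(K) = 7 (Y(K) = 6 - (-3 - 2*(-5)/5) = 6 - (-3 - 1*(-2)) = 6 - (-3 + 2) = 6 - 1*(-1) = 6 + 1 = 7)
(j + Y(-3 + 6))² = (53 + 7)² = 60² = 3600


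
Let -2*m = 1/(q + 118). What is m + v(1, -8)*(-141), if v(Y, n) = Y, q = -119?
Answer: -281/2 ≈ -140.50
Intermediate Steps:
m = ½ (m = -1/(2*(-119 + 118)) = -½/(-1) = -½*(-1) = ½ ≈ 0.50000)
m + v(1, -8)*(-141) = ½ + 1*(-141) = ½ - 141 = -281/2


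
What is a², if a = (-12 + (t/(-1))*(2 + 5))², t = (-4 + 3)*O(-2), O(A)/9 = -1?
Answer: 31640625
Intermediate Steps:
O(A) = -9 (O(A) = 9*(-1) = -9)
t = 9 (t = (-4 + 3)*(-9) = -1*(-9) = 9)
a = 5625 (a = (-12 + (9/(-1))*(2 + 5))² = (-12 + (9*(-1))*7)² = (-12 - 9*7)² = (-12 - 63)² = (-75)² = 5625)
a² = 5625² = 31640625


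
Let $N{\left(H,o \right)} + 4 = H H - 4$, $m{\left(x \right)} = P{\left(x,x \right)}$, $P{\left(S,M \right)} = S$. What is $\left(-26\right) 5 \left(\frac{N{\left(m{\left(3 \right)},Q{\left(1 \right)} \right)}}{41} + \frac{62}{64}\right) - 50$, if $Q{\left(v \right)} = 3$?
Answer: $- \frac{117495}{656} \approx -179.11$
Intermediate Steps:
$m{\left(x \right)} = x$
$N{\left(H,o \right)} = -8 + H^{2}$ ($N{\left(H,o \right)} = -4 + \left(H H - 4\right) = -4 + \left(H^{2} - 4\right) = -4 + \left(-4 + H^{2}\right) = -8 + H^{2}$)
$\left(-26\right) 5 \left(\frac{N{\left(m{\left(3 \right)},Q{\left(1 \right)} \right)}}{41} + \frac{62}{64}\right) - 50 = \left(-26\right) 5 \left(\frac{-8 + 3^{2}}{41} + \frac{62}{64}\right) - 50 = - 130 \left(\left(-8 + 9\right) \frac{1}{41} + 62 \cdot \frac{1}{64}\right) - 50 = - 130 \left(1 \cdot \frac{1}{41} + \frac{31}{32}\right) - 50 = - 130 \left(\frac{1}{41} + \frac{31}{32}\right) - 50 = \left(-130\right) \frac{1303}{1312} - 50 = - \frac{84695}{656} - 50 = - \frac{117495}{656}$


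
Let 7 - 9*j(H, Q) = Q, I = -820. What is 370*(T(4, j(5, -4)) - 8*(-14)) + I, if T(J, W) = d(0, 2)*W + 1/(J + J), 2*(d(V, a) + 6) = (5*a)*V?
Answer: 455435/12 ≈ 37953.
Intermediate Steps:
j(H, Q) = 7/9 - Q/9
d(V, a) = -6 + 5*V*a/2 (d(V, a) = -6 + ((5*a)*V)/2 = -6 + (5*V*a)/2 = -6 + 5*V*a/2)
T(J, W) = 1/(2*J) - 6*W (T(J, W) = (-6 + (5/2)*0*2)*W + 1/(J + J) = (-6 + 0)*W + 1/(2*J) = -6*W + 1/(2*J) = 1/(2*J) - 6*W)
370*(T(4, j(5, -4)) - 8*(-14)) + I = 370*(((½)/4 - 6*(7/9 - ⅑*(-4))) - 8*(-14)) - 820 = 370*(((½)*(¼) - 6*(7/9 + 4/9)) + 112) - 820 = 370*((⅛ - 6*11/9) + 112) - 820 = 370*((⅛ - 22/3) + 112) - 820 = 370*(-173/24 + 112) - 820 = 370*(2515/24) - 820 = 465275/12 - 820 = 455435/12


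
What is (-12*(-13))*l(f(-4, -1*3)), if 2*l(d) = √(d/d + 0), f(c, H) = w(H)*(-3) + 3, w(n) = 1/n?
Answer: 78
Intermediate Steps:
f(c, H) = 3 - 3/H (f(c, H) = -3/H + 3 = 3 - 3/H)
l(d) = ½ (l(d) = √(d/d + 0)/2 = √(1 + 0)/2 = √1/2 = (½)*1 = ½)
(-12*(-13))*l(f(-4, -1*3)) = -12*(-13)*(½) = 156*(½) = 78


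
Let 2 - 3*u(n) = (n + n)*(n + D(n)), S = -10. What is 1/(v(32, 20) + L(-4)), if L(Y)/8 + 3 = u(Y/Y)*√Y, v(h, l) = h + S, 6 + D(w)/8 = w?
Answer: -9/819218 - 960*I/409609 ≈ -1.0986e-5 - 0.0023437*I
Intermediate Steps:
D(w) = -48 + 8*w
u(n) = ⅔ - 2*n*(-48 + 9*n)/3 (u(n) = ⅔ - (n + n)*(n + (-48 + 8*n))/3 = ⅔ - 2*n*(-48 + 9*n)/3)
v(h, l) = -10 + h (v(h, l) = h - 10 = -10 + h)
L(Y) = -24 + 640*√Y/3 (L(Y) = -24 + 8*((⅔ - 6*(Y/Y)² + 32*(Y/Y))*√Y) = -24 + 8*((⅔ - 6*1² + 32*1)*√Y) = -24 + 8*((⅔ - 6*1 + 32)*√Y) = -24 + 8*((⅔ - 6 + 32)*√Y) = -24 + 8*(80*√Y/3) = -24 + 640*√Y/3)
1/(v(32, 20) + L(-4)) = 1/((-10 + 32) + (-24 + 640*√(-4)/3)) = 1/(22 + (-24 + 640*(2*I)/3)) = 1/(22 + (-24 + 1280*I/3)) = 1/(-2 + 1280*I/3) = 9*(-2 - 1280*I/3)/1638436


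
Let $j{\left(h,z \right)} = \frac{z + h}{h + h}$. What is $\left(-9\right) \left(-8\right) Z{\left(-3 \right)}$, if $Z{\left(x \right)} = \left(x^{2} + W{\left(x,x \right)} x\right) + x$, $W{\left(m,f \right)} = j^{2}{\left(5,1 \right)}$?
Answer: $\frac{8856}{25} \approx 354.24$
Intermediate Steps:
$j{\left(h,z \right)} = \frac{h + z}{2 h}$
$W{\left(m,f \right)} = \frac{9}{25}$ ($W{\left(m,f \right)} = \left(\frac{5 + 1}{2 \cdot 5}\right)^{2} = \left(\frac{1}{2} \cdot \frac{1}{5} \cdot 6\right)^{2} = \left(\frac{3}{5}\right)^{2} = \frac{9}{25}$)
$Z{\left(x \right)} = x^{2} + \frac{34 x}{25}$ ($Z{\left(x \right)} = \left(x^{2} + \frac{9 x}{25}\right) + x = x^{2} + \frac{34 x}{25}$)
$\left(-9\right) \left(-8\right) Z{\left(-3 \right)} = \left(-9\right) \left(-8\right) \frac{1}{25} \left(-3\right) \left(34 + 25 \left(-3\right)\right) = 72 \cdot \frac{1}{25} \left(-3\right) \left(34 - 75\right) = 72 \cdot \frac{1}{25} \left(-3\right) \left(-41\right) = 72 \cdot \frac{123}{25} = \frac{8856}{25}$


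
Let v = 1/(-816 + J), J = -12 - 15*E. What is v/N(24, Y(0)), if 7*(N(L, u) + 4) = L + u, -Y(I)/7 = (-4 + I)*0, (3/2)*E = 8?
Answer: 7/3632 ≈ 0.0019273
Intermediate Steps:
E = 16/3 (E = (⅔)*8 = 16/3 ≈ 5.3333)
J = -92 (J = -12 - 15*16/3 = -12 - 80 = -92)
Y(I) = 0 (Y(I) = -7*(-4 + I)*0 = -7*0 = 0)
v = -1/908 (v = 1/(-816 - 92) = 1/(-908) = -1/908 ≈ -0.0011013)
N(L, u) = -4 + L/7 + u/7 (N(L, u) = -4 + (L + u)/7 = -4 + (L/7 + u/7) = -4 + L/7 + u/7)
v/N(24, Y(0)) = -1/(908*(-4 + (⅐)*24 + (⅐)*0)) = -1/(908*(-4 + 24/7 + 0)) = -1/(908*(-4/7)) = -1/908*(-7/4) = 7/3632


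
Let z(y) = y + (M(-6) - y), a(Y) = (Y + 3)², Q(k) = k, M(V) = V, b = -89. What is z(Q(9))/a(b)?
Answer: -3/3698 ≈ -0.00081125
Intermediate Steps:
a(Y) = (3 + Y)²
z(y) = -6 (z(y) = y + (-6 - y) = -6)
z(Q(9))/a(b) = -6/(3 - 89)² = -6/((-86)²) = -6/7396 = -6*1/7396 = -3/3698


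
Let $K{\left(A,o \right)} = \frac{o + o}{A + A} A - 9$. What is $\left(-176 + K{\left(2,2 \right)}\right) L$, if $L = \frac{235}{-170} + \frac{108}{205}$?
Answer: $\frac{1091229}{6970} \approx 156.56$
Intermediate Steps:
$L = - \frac{5963}{6970}$ ($L = 235 \left(- \frac{1}{170}\right) + 108 \cdot \frac{1}{205} = - \frac{47}{34} + \frac{108}{205} = - \frac{5963}{6970} \approx -0.85552$)
$K{\left(A,o \right)} = -9 + o$ ($K{\left(A,o \right)} = \frac{2 o}{2 A} A - 9 = 2 o \frac{1}{2 A} A - 9 = \frac{o}{A} A - 9 = o - 9 = -9 + o$)
$\left(-176 + K{\left(2,2 \right)}\right) L = \left(-176 + \left(-9 + 2\right)\right) \left(- \frac{5963}{6970}\right) = \left(-176 - 7\right) \left(- \frac{5963}{6970}\right) = \left(-183\right) \left(- \frac{5963}{6970}\right) = \frac{1091229}{6970}$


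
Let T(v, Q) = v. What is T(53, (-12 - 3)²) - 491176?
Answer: -491123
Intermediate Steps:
T(53, (-12 - 3)²) - 491176 = 53 - 491176 = -491123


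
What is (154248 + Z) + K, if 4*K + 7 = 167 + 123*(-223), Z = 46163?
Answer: 774375/4 ≈ 1.9359e+5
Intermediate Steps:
K = -27269/4 (K = -7/4 + (167 + 123*(-223))/4 = -7/4 + (167 - 27429)/4 = -7/4 + (¼)*(-27262) = -7/4 - 13631/2 = -27269/4 ≈ -6817.3)
(154248 + Z) + K = (154248 + 46163) - 27269/4 = 200411 - 27269/4 = 774375/4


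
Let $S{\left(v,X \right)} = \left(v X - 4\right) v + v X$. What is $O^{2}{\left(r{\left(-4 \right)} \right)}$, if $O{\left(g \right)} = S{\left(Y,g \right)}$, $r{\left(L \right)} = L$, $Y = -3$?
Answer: $144$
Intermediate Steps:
$S{\left(v,X \right)} = X v + v \left(-4 + X v\right)$ ($S{\left(v,X \right)} = \left(X v - 4\right) v + X v = \left(-4 + X v\right) v + X v = v \left(-4 + X v\right) + X v = X v + v \left(-4 + X v\right)$)
$O{\left(g \right)} = 12 + 6 g$ ($O{\left(g \right)} = - 3 \left(-4 + g + g \left(-3\right)\right) = - 3 \left(-4 + g - 3 g\right) = - 3 \left(-4 - 2 g\right) = 12 + 6 g$)
$O^{2}{\left(r{\left(-4 \right)} \right)} = \left(12 + 6 \left(-4\right)\right)^{2} = \left(12 - 24\right)^{2} = \left(-12\right)^{2} = 144$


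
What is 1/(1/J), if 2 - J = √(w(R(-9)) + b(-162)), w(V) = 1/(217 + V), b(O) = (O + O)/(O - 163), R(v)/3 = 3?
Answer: 2 - 7*√4409938/14690 ≈ 0.99933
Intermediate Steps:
R(v) = 9 (R(v) = 3*3 = 9)
b(O) = 2*O/(-163 + O) (b(O) = (2*O)/(-163 + O) = 2*O/(-163 + O))
J = 2 - 7*√4409938/14690 (J = 2 - √(1/(217 + 9) + 2*(-162)/(-163 - 162)) = 2 - √(1/226 + 2*(-162)/(-325)) = 2 - √(1/226 + 2*(-162)*(-1/325)) = 2 - √(1/226 + 324/325) = 2 - √(73549/73450) = 2 - 7*√4409938/14690 ≈ 0.99933)
1/(1/J) = 1/(1/(2 - 7*√4409938/14690)) = 2 - 7*√4409938/14690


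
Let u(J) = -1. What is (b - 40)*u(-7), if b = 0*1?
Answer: 40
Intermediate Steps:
b = 0
(b - 40)*u(-7) = (0 - 40)*(-1) = -40*(-1) = 40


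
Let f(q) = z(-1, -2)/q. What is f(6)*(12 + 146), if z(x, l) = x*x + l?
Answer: -79/3 ≈ -26.333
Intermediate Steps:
z(x, l) = l + x**2 (z(x, l) = x**2 + l = l + x**2)
f(q) = -1/q (f(q) = (-2 + (-1)**2)/q = (-2 + 1)/q = -1/q)
f(6)*(12 + 146) = (-1/6)*(12 + 146) = -1*1/6*158 = -1/6*158 = -79/3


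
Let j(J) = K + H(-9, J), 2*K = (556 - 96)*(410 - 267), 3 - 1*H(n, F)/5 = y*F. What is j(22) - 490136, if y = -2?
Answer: -457011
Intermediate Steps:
H(n, F) = 15 + 10*F (H(n, F) = 15 - (-10)*F = 15 + 10*F)
K = 32890 (K = ((556 - 96)*(410 - 267))/2 = (460*143)/2 = (½)*65780 = 32890)
j(J) = 32905 + 10*J (j(J) = 32890 + (15 + 10*J) = 32905 + 10*J)
j(22) - 490136 = (32905 + 10*22) - 490136 = (32905 + 220) - 490136 = 33125 - 490136 = -457011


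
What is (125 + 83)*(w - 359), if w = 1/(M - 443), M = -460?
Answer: -67429024/903 ≈ -74672.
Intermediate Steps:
w = -1/903 (w = 1/(-460 - 443) = 1/(-903) = -1/903 ≈ -0.0011074)
(125 + 83)*(w - 359) = (125 + 83)*(-1/903 - 359) = 208*(-324178/903) = -67429024/903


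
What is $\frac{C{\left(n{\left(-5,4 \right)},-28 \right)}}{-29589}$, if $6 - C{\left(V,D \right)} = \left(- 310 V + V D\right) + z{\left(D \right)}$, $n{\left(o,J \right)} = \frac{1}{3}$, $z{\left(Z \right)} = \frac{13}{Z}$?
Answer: $- \frac{10007}{2485476} \approx -0.0040262$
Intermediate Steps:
$n{\left(o,J \right)} = \frac{1}{3}$
$C{\left(V,D \right)} = 6 - \frac{13}{D} + 310 V - D V$ ($C{\left(V,D \right)} = 6 - \left(\left(- 310 V + V D\right) + \frac{13}{D}\right) = 6 - \left(\left(- 310 V + D V\right) + \frac{13}{D}\right) = 6 - \left(- 310 V + \frac{13}{D} + D V\right) = 6 - \frac{13}{D} + 310 V - D V$)
$\frac{C{\left(n{\left(-5,4 \right)},-28 \right)}}{-29589} = \frac{6 - \frac{13}{-28} + 310 \cdot \frac{1}{3} - \left(-28\right) \frac{1}{3}}{-29589} = \left(6 - - \frac{13}{28} + \frac{310}{3} + \frac{28}{3}\right) \left(- \frac{1}{29589}\right) = \left(6 + \frac{13}{28} + \frac{310}{3} + \frac{28}{3}\right) \left(- \frac{1}{29589}\right) = \frac{10007}{84} \left(- \frac{1}{29589}\right) = - \frac{10007}{2485476}$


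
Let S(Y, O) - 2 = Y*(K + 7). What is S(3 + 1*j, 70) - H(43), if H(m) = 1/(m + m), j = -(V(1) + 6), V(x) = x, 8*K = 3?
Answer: -1183/43 ≈ -27.512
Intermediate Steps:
K = 3/8 (K = (1/8)*3 = 3/8 ≈ 0.37500)
j = -7 (j = -(1 + 6) = -1*7 = -7)
S(Y, O) = 2 + 59*Y/8 (S(Y, O) = 2 + Y*(3/8 + 7) = 2 + Y*(59/8) = 2 + 59*Y/8)
H(m) = 1/(2*m)
S(3 + 1*j, 70) - H(43) = (2 + 59*(3 + 1*(-7))/8) - 1/(2*43) = (2 + 59*(3 - 7)/8) - 1/(2*43) = (2 + (59/8)*(-4)) - 1*1/86 = (2 - 59/2) - 1/86 = -55/2 - 1/86 = -1183/43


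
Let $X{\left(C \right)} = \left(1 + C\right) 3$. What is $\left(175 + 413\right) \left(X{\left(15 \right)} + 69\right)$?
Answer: $68796$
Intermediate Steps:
$X{\left(C \right)} = 3 + 3 C$
$\left(175 + 413\right) \left(X{\left(15 \right)} + 69\right) = \left(175 + 413\right) \left(\left(3 + 3 \cdot 15\right) + 69\right) = 588 \left(\left(3 + 45\right) + 69\right) = 588 \left(48 + 69\right) = 588 \cdot 117 = 68796$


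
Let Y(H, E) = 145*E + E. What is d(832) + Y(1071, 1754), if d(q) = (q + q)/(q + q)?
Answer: 256085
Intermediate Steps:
d(q) = 1 (d(q) = (2*q)/((2*q)) = (2*q)*(1/(2*q)) = 1)
Y(H, E) = 146*E
d(832) + Y(1071, 1754) = 1 + 146*1754 = 1 + 256084 = 256085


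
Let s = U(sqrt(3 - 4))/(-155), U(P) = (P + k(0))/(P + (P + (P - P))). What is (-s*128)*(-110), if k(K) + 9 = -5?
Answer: 1408*I*(-14 + I)/31 ≈ -45.419 - 635.87*I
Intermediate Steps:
k(K) = -14 (k(K) = -9 - 5 = -14)
U(P) = (-14 + P)/(2*P) (U(P) = (P - 14)/(P + (P + (P - P))) = (-14 + P)/(P + (P + 0)) = (-14 + P)/(P + P) = (-14 + P)/((2*P)) = (-14 + P)*(1/(2*P)) = (-14 + P)/(2*P))
s = I*(-14 + I)/310 (s = ((-14 + sqrt(3 - 4))/(2*(sqrt(3 - 4))))/(-155) = ((-14 + sqrt(-1))/(2*(sqrt(-1))))*(-1/155) = ((-14 + I)/(2*I))*(-1/155) = ((-I)*(-14 + I)/2)*(-1/155) = -I*(-14 + I)/2*(-1/155) = I*(-14 + I)/310 ≈ -0.0032258 - 0.045161*I)
(-s*128)*(-110) = (-I*(-14 + I)/310*128)*(-110) = -64*I*(-14 + I)/155*(-110) = 1408*I*(-14 + I)/31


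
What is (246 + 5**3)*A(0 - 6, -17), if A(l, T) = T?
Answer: -6307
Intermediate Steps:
(246 + 5**3)*A(0 - 6, -17) = (246 + 5**3)*(-17) = (246 + 125)*(-17) = 371*(-17) = -6307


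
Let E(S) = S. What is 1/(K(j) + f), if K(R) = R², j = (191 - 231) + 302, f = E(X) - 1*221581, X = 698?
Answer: -1/152239 ≈ -6.5686e-6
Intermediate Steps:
f = -220883 (f = 698 - 1*221581 = 698 - 221581 = -220883)
j = 262 (j = -40 + 302 = 262)
1/(K(j) + f) = 1/(262² - 220883) = 1/(68644 - 220883) = 1/(-152239) = -1/152239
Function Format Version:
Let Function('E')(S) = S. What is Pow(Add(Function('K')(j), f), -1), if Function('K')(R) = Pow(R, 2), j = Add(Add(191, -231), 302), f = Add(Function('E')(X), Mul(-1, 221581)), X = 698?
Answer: Rational(-1, 152239) ≈ -6.5686e-6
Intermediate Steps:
f = -220883 (f = Add(698, Mul(-1, 221581)) = Add(698, -221581) = -220883)
j = 262 (j = Add(-40, 302) = 262)
Pow(Add(Function('K')(j), f), -1) = Pow(Add(Pow(262, 2), -220883), -1) = Pow(Add(68644, -220883), -1) = Pow(-152239, -1) = Rational(-1, 152239)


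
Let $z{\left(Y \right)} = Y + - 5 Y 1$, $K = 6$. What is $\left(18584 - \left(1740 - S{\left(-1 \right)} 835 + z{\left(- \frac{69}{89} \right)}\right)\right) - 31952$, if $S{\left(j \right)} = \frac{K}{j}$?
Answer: $- \frac{1790778}{89} \approx -20121.0$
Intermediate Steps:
$z{\left(Y \right)} = - 4 Y$ ($z{\left(Y \right)} = Y - 5 Y = - 4 Y$)
$S{\left(j \right)} = \frac{6}{j}$
$\left(18584 - \left(1740 - S{\left(-1 \right)} 835 + z{\left(- \frac{69}{89} \right)}\right)\right) - 31952 = \left(18584 - \left(1740 - \frac{6}{-1} \cdot 835 - - \frac{276}{89}\right)\right) - 31952 = \left(18584 - \left(1740 - 6 \left(-1\right) 835 - \left(-276\right) \frac{1}{89}\right)\right) - 31952 = \left(18584 - \left(6750 + \frac{276}{89}\right)\right) - 31952 = \left(18584 - \frac{601026}{89}\right) - 31952 = \frac{1052950}{89} - 31952 = - \frac{1790778}{89}$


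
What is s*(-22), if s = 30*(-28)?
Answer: 18480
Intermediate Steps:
s = -840
s*(-22) = -840*(-22) = 18480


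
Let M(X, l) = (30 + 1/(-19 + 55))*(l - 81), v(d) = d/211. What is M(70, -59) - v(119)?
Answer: -7984256/1899 ≈ -4204.5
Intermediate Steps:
v(d) = d/211 (v(d) = d*(1/211) = d/211)
M(X, l) = -9729/4 + 1081*l/36 (M(X, l) = (30 + 1/36)*(-81 + l) = 1081*(-81 + l)/36 = -9729/4 + 1081*l/36)
M(70, -59) - v(119) = (-9729/4 + (1081/36)*(-59)) - 119/211 = (-9729/4 - 63779/36) - 1*119/211 = -37835/9 - 119/211 = -7984256/1899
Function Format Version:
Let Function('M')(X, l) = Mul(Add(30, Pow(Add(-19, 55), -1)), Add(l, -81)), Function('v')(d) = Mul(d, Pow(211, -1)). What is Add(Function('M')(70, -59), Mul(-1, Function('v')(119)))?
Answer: Rational(-7984256, 1899) ≈ -4204.5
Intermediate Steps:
Function('v')(d) = Mul(Rational(1, 211), d) (Function('v')(d) = Mul(d, Rational(1, 211)) = Mul(Rational(1, 211), d))
Function('M')(X, l) = Add(Rational(-9729, 4), Mul(Rational(1081, 36), l)) (Function('M')(X, l) = Mul(Add(30, Pow(36, -1)), Add(-81, l)) = Mul(Add(30, Rational(1, 36)), Add(-81, l)) = Mul(Rational(1081, 36), Add(-81, l)) = Add(Rational(-9729, 4), Mul(Rational(1081, 36), l)))
Add(Function('M')(70, -59), Mul(-1, Function('v')(119))) = Add(Add(Rational(-9729, 4), Mul(Rational(1081, 36), -59)), Mul(-1, Mul(Rational(1, 211), 119))) = Add(Add(Rational(-9729, 4), Rational(-63779, 36)), Mul(-1, Rational(119, 211))) = Add(Rational(-37835, 9), Rational(-119, 211)) = Rational(-7984256, 1899)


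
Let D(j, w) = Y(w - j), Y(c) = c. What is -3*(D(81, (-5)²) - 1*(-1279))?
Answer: -3669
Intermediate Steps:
D(j, w) = w - j
-3*(D(81, (-5)²) - 1*(-1279)) = -3*(((-5)² - 1*81) - 1*(-1279)) = -3*((25 - 81) + 1279) = -3*(-56 + 1279) = -3*1223 = -3669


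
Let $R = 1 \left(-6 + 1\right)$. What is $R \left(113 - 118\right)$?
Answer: $25$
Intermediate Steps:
$R = -5$ ($R = 1 \left(-5\right) = -5$)
$R \left(113 - 118\right) = - 5 \left(113 - 118\right) = \left(-5\right) \left(-5\right) = 25$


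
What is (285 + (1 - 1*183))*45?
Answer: 4635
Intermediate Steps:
(285 + (1 - 1*183))*45 = (285 + (1 - 183))*45 = (285 - 182)*45 = 103*45 = 4635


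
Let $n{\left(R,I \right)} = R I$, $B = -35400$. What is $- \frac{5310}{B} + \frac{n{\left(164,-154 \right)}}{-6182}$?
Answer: $\frac{23803}{5620} \approx 4.2354$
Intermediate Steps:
$n{\left(R,I \right)} = I R$
$- \frac{5310}{B} + \frac{n{\left(164,-154 \right)}}{-6182} = - \frac{5310}{-35400} + \frac{\left(-154\right) 164}{-6182} = \left(-5310\right) \left(- \frac{1}{35400}\right) - - \frac{1148}{281} = \frac{3}{20} + \frac{1148}{281} = \frac{23803}{5620}$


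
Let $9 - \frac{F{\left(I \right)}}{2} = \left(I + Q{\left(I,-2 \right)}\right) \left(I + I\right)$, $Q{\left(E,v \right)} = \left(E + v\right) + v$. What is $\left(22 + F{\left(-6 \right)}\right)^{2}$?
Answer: $118336$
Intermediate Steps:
$Q{\left(E,v \right)} = E + 2 v$
$F{\left(I \right)} = 18 - 4 I \left(-4 + 2 I\right)$ ($F{\left(I \right)} = 18 - 2 \left(I + \left(I + 2 \left(-2\right)\right)\right) \left(I + I\right) = 18 - 2 \left(I + \left(I - 4\right)\right) 2 I = 18 - 2 \left(I + \left(-4 + I\right)\right) 2 I = 18 - 2 \left(-4 + 2 I\right) 2 I = 18 - 2 \cdot 2 I \left(-4 + 2 I\right) = 18 - 4 I \left(-4 + 2 I\right)$)
$\left(22 + F{\left(-6 \right)}\right)^{2} = \left(22 + \left(18 - 8 \left(-6\right)^{2} + 16 \left(-6\right)\right)\right)^{2} = \left(22 - 366\right)^{2} = \left(-344\right)^{2} = 118336$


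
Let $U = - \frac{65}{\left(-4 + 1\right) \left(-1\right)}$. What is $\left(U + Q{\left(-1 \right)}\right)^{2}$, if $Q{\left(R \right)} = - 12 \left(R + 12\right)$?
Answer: $\frac{212521}{9} \approx 23613.0$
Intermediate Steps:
$U = - \frac{65}{3}$ ($U = - \frac{65}{\left(-3\right) \left(-1\right)} = - \frac{65}{3} \approx -21.667$)
$Q{\left(R \right)} = -144 - 12 R$ ($Q{\left(R \right)} = - 12 \left(12 + R\right) = -144 - 12 R$)
$\left(U + Q{\left(-1 \right)}\right)^{2} = \left(- \frac{65}{3} - 132\right)^{2} = \left(- \frac{461}{3}\right)^{2} = \frac{212521}{9}$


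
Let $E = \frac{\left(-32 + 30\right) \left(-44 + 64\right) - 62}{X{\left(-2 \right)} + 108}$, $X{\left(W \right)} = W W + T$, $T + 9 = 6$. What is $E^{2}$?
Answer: $\frac{10404}{11881} \approx 0.87568$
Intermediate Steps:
$T = -3$ ($T = -9 + 6 = -3$)
$X{\left(W \right)} = -3 + W^{2}$ ($X{\left(W \right)} = W W - 3 = W^{2} - 3 = -3 + W^{2}$)
$E = - \frac{102}{109}$ ($E = \frac{\left(-32 + 30\right) \left(-44 + 64\right) - 62}{\left(-3 + \left(-2\right)^{2}\right) + 108} = \frac{\left(-2\right) 20 - 62}{\left(-3 + 4\right) + 108} = \frac{-40 - 62}{1 + 108} = - \frac{102}{109} \approx -0.93578$)
$E^{2} = \left(- \frac{102}{109}\right)^{2} = \frac{10404}{11881}$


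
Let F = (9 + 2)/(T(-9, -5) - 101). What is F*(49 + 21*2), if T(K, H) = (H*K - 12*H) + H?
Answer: -1001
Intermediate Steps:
T(K, H) = -11*H + H*K (T(K, H) = (-12*H + H*K) + H = -11*H + H*K)
F = -11 (F = (9 + 2)/(-5*(-11 - 9) - 101) = 11/(-5*(-20) - 101) = 11/(100 - 101) = 11/(-1) = 11*(-1) = -11)
F*(49 + 21*2) = -11*(49 + 21*2) = -11*(49 + 42) = -11*91 = -1001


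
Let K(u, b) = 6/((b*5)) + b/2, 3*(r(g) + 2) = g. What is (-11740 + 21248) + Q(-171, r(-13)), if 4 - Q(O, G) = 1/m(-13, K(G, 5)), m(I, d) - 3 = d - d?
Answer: 28535/3 ≈ 9511.7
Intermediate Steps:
r(g) = -2 + g/3
K(u, b) = b/2 + 6/(5*b) (K(u, b) = 6/((5*b)) + b*(½) = 6*(1/(5*b)) + b/2 = 6/(5*b) + b/2 = b/2 + 6/(5*b))
m(I, d) = 3 (m(I, d) = 3 + (d - d) = 3 + 0 = 3)
Q(O, G) = 11/3 (Q(O, G) = 4 - 1/3 = 4 - 1*⅓ = 4 - ⅓ = 11/3)
(-11740 + 21248) + Q(-171, r(-13)) = (-11740 + 21248) + 11/3 = 9508 + 11/3 = 28535/3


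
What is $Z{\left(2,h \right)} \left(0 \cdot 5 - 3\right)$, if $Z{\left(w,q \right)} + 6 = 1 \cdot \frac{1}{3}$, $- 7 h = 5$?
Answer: $17$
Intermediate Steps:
$h = - \frac{5}{7}$ ($h = \left(- \frac{1}{7}\right) 5 = - \frac{5}{7} \approx -0.71429$)
$Z{\left(w,q \right)} = - \frac{17}{3}$ ($Z{\left(w,q \right)} = -6 + 1 \cdot \frac{1}{3} = -6 + \frac{1}{3} = - \frac{17}{3}$)
$Z{\left(2,h \right)} \left(0 \cdot 5 - 3\right) = - \frac{17 \left(0 \cdot 5 - 3\right)}{3} = - \frac{17 \left(0 - 3\right)}{3} = \left(- \frac{17}{3}\right) \left(-3\right) = 17$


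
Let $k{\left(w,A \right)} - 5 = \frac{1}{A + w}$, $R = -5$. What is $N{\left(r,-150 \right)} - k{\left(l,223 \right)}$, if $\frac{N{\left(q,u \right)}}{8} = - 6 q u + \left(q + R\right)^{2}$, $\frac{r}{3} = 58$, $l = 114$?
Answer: $\frac{499192370}{337} \approx 1.4813 \cdot 10^{6}$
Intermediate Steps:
$r = 174$ ($r = 3 \cdot 58 = 174$)
$k{\left(w,A \right)} = 5 + \frac{1}{A + w}$
$N{\left(q,u \right)} = 8 \left(-5 + q\right)^{2} - 48 q u$ ($N{\left(q,u \right)} = 8 \left(- 6 q u + \left(q - 5\right)^{2}\right) = 8 \left(- 6 q u + \left(-5 + q\right)^{2}\right) = 8 \left(\left(-5 + q\right)^{2} - 6 q u\right) = 8 \left(-5 + q\right)^{2} - 48 q u$)
$N{\left(r,-150 \right)} - k{\left(l,223 \right)} = \left(8 \left(-5 + 174\right)^{2} - 8352 \left(-150\right)\right) - \frac{1 + 5 \cdot 223 + 5 \cdot 114}{223 + 114} = \left(8 \cdot 169^{2} + 1252800\right) - \frac{1 + 1115 + 570}{337} = \left(8 \cdot 28561 + 1252800\right) - \frac{1}{337} \cdot 1686 = \left(228488 + 1252800\right) - \frac{1686}{337} = 1481288 - \frac{1686}{337} = \frac{499192370}{337}$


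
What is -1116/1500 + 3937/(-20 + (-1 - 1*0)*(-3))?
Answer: -493706/2125 ≈ -232.33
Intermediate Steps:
-1116/1500 + 3937/(-20 + (-1 - 1*0)*(-3)) = -1116*1/1500 + 3937/(-20 + (-1 + 0)*(-3)) = -93/125 + 3937/(-20 - 1*(-3)) = -93/125 + 3937/(-20 + 3) = -93/125 + 3937/(-17) = -93/125 + 3937*(-1/17) = -93/125 - 3937/17 = -493706/2125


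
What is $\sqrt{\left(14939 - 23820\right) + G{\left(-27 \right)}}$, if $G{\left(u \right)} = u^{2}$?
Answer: $2 i \sqrt{2038} \approx 90.288 i$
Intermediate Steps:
$\sqrt{\left(14939 - 23820\right) + G{\left(-27 \right)}} = \sqrt{\left(14939 - 23820\right) + \left(-27\right)^{2}} = \sqrt{-8881 + 729} = \sqrt{-8152} = 2 i \sqrt{2038}$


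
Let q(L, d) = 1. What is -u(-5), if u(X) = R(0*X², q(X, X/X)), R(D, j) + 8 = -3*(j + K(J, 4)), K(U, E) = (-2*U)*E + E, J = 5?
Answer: -97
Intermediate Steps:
K(U, E) = E - 2*E*U (K(U, E) = -2*E*U + E = E - 2*E*U)
R(D, j) = 100 - 3*j (R(D, j) = -8 - 3*(j + 4*(1 - 2*5)) = -8 - 3*(j + 4*(1 - 10)) = -8 - 3*(j + 4*(-9)) = -8 - 3*(j - 36) = -8 - 3*(-36 + j) = -8 + (108 - 3*j) = 100 - 3*j)
u(X) = 97 (u(X) = 100 - 3*1 = 100 - 3 = 97)
-u(-5) = -1*97 = -97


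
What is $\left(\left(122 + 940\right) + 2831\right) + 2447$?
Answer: $6340$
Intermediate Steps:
$\left(\left(122 + 940\right) + 2831\right) + 2447 = \left(1062 + 2831\right) + 2447 = 3893 + 2447 = 6340$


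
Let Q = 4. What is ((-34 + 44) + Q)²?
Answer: 196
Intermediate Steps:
((-34 + 44) + Q)² = ((-34 + 44) + 4)² = (10 + 4)² = 14² = 196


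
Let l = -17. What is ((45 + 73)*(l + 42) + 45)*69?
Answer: 206655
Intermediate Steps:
((45 + 73)*(l + 42) + 45)*69 = ((45 + 73)*(-17 + 42) + 45)*69 = (118*25 + 45)*69 = (2950 + 45)*69 = 2995*69 = 206655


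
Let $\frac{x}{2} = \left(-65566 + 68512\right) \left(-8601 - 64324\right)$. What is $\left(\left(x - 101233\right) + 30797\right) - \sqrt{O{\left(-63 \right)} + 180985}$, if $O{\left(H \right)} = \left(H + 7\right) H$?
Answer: $-429744536 - \sqrt{184513} \approx -4.2975 \cdot 10^{8}$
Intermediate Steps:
$O{\left(H \right)} = H \left(7 + H\right)$ ($O{\left(H \right)} = \left(7 + H\right) H = H \left(7 + H\right)$)
$x = -429674100$ ($x = 2 \left(-65566 + 68512\right) \left(-8601 - 64324\right) = 2 \cdot 2946 \left(-72925\right) = 2 \left(-214837050\right) = -429674100$)
$\left(\left(x - 101233\right) + 30797\right) - \sqrt{O{\left(-63 \right)} + 180985} = \left(\left(-429674100 - 101233\right) + 30797\right) - \sqrt{- 63 \left(7 - 63\right) + 180985} = \left(-429775333 + 30797\right) - \sqrt{\left(-63\right) \left(-56\right) + 180985} = -429744536 - \sqrt{3528 + 180985} = -429744536 - \sqrt{184513}$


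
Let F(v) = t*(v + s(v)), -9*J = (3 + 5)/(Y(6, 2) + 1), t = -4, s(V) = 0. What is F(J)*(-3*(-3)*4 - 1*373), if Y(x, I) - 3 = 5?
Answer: -10784/81 ≈ -133.14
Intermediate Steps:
Y(x, I) = 8 (Y(x, I) = 3 + 5 = 8)
J = -8/81 (J = -(3 + 5)/(9*(8 + 1)) = -8/(9*9) = -⅑*8/9 = -8/81 ≈ -0.098765)
F(v) = -4*v (F(v) = -4*(v + 0) = -4*v)
F(J)*(-3*(-3)*4 - 1*373) = (-4*(-8/81))*(-3*(-3)*4 - 1*373) = 32*(9*4 - 373)/81 = 32*(36 - 373)/81 = (32/81)*(-337) = -10784/81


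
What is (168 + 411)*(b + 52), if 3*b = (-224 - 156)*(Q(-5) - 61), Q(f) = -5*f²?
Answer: 13671348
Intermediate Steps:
b = 23560 (b = ((-224 - 156)*(-5*(-5)² - 61))/3 = (-380*(-5*25 - 61))/3 = (-380*(-125 - 61))/3 = (-380*(-186))/3 = (⅓)*70680 = 23560)
(168 + 411)*(b + 52) = (168 + 411)*(23560 + 52) = 579*23612 = 13671348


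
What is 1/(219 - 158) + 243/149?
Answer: 14972/9089 ≈ 1.6473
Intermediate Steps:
1/(219 - 158) + 243/149 = 1/61 + 243*(1/149) = 1/61 + 243/149 = 14972/9089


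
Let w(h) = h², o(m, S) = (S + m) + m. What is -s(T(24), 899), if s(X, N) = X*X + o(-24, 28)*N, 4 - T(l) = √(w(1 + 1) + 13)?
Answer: 17947 + 8*√17 ≈ 17980.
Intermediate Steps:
o(m, S) = S + 2*m
T(l) = 4 - √17 (T(l) = 4 - √((1 + 1)² + 13) = 4 - √(2² + 13) = 4 - √(4 + 13) = 4 - √17)
s(X, N) = X² - 20*N (s(X, N) = X*X + (28 + 2*(-24))*N = X² + (28 - 48)*N = X² - 20*N)
-s(T(24), 899) = -((4 - √17)² - 20*899) = -((4 - √17)² - 17980) = -(-17980 + (4 - √17)²) = 17980 - (4 - √17)²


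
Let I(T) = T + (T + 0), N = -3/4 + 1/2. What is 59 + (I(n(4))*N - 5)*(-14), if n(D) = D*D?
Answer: 241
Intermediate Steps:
N = -1/4 (N = -3*1/4 + 1*(1/2) = -3/4 + 1/2 = -1/4 ≈ -0.25000)
n(D) = D**2
I(T) = 2*T (I(T) = T + T = 2*T)
59 + (I(n(4))*N - 5)*(-14) = 59 + ((2*4**2)*(-1/4) - 5)*(-14) = 59 + ((2*16)*(-1/4) - 5)*(-14) = 59 + (32*(-1/4) - 5)*(-14) = 59 + (-8 - 5)*(-14) = 59 - 13*(-14) = 59 + 182 = 241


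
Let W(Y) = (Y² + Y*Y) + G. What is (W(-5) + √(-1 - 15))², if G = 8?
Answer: 3348 + 464*I ≈ 3348.0 + 464.0*I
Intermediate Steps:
W(Y) = 8 + 2*Y² (W(Y) = (Y² + Y*Y) + 8 = (Y² + Y²) + 8 = 2*Y² + 8 = 8 + 2*Y²)
(W(-5) + √(-1 - 15))² = ((8 + 2*(-5)²) + √(-1 - 15))² = ((8 + 2*25) + √(-16))² = ((8 + 50) + 4*I)² = (58 + 4*I)²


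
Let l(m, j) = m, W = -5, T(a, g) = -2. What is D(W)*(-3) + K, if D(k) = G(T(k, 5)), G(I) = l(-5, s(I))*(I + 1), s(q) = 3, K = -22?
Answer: -37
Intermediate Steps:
G(I) = -5 - 5*I (G(I) = -5*(I + 1) = -5*(1 + I) = -5 - 5*I)
D(k) = 5 (D(k) = -5 - 5*(-2) = -5 + 10 = 5)
D(W)*(-3) + K = 5*(-3) - 22 = -15 - 22 = -37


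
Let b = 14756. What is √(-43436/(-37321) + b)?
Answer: 4*√1284663723247/37321 ≈ 121.48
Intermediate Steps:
√(-43436/(-37321) + b) = √(-43436/(-37321) + 14756) = √(-43436*(-1/37321) + 14756) = √(43436/37321 + 14756) = √(550752112/37321) = 4*√1284663723247/37321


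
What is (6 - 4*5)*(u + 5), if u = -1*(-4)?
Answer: -126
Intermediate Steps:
u = 4
(6 - 4*5)*(u + 5) = (6 - 4*5)*(4 + 5) = (6 - 20)*9 = -14*9 = -126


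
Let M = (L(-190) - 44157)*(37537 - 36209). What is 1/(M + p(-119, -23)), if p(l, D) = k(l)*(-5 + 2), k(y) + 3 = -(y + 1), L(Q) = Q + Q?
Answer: -1/59145481 ≈ -1.6907e-8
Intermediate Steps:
L(Q) = 2*Q
M = -59145136 (M = (2*(-190) - 44157)*(37537 - 36209) = (-380 - 44157)*1328 = -44537*1328 = -59145136)
k(y) = -4 - y (k(y) = -3 - (y + 1) = -3 - (1 + y) = -3 + (-1 - y) = -4 - y)
p(l, D) = 12 + 3*l (p(l, D) = (-4 - l)*(-5 + 2) = (-4 - l)*(-3) = 12 + 3*l)
1/(M + p(-119, -23)) = 1/(-59145136 + (12 + 3*(-119))) = 1/(-59145136 + (12 - 357)) = 1/(-59145136 - 345) = 1/(-59145481) = -1/59145481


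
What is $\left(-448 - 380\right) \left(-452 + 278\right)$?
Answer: $144072$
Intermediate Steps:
$\left(-448 - 380\right) \left(-452 + 278\right) = \left(-828\right) \left(-174\right) = 144072$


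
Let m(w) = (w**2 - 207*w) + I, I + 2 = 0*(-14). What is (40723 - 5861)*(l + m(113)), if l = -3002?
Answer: -475029612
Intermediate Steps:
I = -2 (I = -2 + 0*(-14) = -2 + 0 = -2)
m(w) = -2 + w**2 - 207*w (m(w) = (w**2 - 207*w) - 2 = -2 + w**2 - 207*w)
(40723 - 5861)*(l + m(113)) = (40723 - 5861)*(-3002 + (-2 + 113**2 - 207*113)) = 34862*(-3002 + (-2 + 12769 - 23391)) = 34862*(-3002 - 10624) = 34862*(-13626) = -475029612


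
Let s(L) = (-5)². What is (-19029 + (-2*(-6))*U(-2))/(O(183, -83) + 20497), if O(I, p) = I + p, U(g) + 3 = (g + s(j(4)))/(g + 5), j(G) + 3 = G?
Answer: -18973/20597 ≈ -0.92115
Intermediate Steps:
j(G) = -3 + G
s(L) = 25
U(g) = -3 + (25 + g)/(5 + g) (U(g) = -3 + (g + 25)/(g + 5) = -3 + (25 + g)/(5 + g))
(-19029 + (-2*(-6))*U(-2))/(O(183, -83) + 20497) = (-19029 + (-2*(-6))*(2*(5 - 1*(-2))/(5 - 2)))/((183 - 83) + 20497) = (-19029 + 12*(2*(5 + 2)/3))/(100 + 20497) = (-19029 + 12*(2*(⅓)*7))/20597 = (-19029 + 12*(14/3))*(1/20597) = (-19029 + 56)*(1/20597) = -18973*1/20597 = -18973/20597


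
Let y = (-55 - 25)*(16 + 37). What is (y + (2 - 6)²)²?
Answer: 17842176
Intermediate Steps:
y = -4240 (y = -80*53 = -4240)
(y + (2 - 6)²)² = (-4240 + (2 - 6)²)² = (-4240 + (-4)²)² = (-4240 + 16)² = (-4224)² = 17842176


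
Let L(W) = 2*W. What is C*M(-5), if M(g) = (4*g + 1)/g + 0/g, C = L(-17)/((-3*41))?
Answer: 646/615 ≈ 1.0504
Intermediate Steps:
C = 34/123 (C = (2*(-17))/((-3*41)) = -34/(-123) = -34*(-1/123) = 34/123 ≈ 0.27642)
M(g) = (1 + 4*g)/g (M(g) = (1 + 4*g)/g + 0 = (1 + 4*g)/g)
C*M(-5) = 34*(4 + 1/(-5))/123 = 34*(4 - 1/5)/123 = (34/123)*(19/5) = 646/615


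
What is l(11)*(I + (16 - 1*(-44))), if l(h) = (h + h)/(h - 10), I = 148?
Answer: 4576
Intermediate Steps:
l(h) = 2*h/(-10 + h) (l(h) = (2*h)/(-10 + h) = 2*h/(-10 + h))
l(11)*(I + (16 - 1*(-44))) = (2*11/(-10 + 11))*(148 + (16 - 1*(-44))) = (2*11/1)*(148 + (16 + 44)) = (2*11*1)*(148 + 60) = 22*208 = 4576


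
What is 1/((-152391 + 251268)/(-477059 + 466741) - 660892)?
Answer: -10318/6819182533 ≈ -1.5131e-6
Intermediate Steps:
1/((-152391 + 251268)/(-477059 + 466741) - 660892) = 1/(98877/(-10318) - 660892) = 1/(98877*(-1/10318) - 660892) = 1/(-98877/10318 - 660892) = 1/(-6819182533/10318) = -10318/6819182533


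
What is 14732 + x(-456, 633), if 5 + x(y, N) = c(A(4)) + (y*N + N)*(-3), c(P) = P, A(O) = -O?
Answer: 878768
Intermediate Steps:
x(y, N) = -9 - 3*N - 3*N*y (x(y, N) = -5 + (-1*4 + (y*N + N)*(-3)) = -5 + (-4 + (N*y + N)*(-3)) = -5 + (-4 + (N + N*y)*(-3)) = -5 + (-4 + (-3*N - 3*N*y)) = -5 + (-4 - 3*N - 3*N*y) = -9 - 3*N - 3*N*y)
14732 + x(-456, 633) = 14732 + (-9 - 3*633 - 3*633*(-456)) = 14732 + (-9 - 1899 + 865944) = 14732 + 864036 = 878768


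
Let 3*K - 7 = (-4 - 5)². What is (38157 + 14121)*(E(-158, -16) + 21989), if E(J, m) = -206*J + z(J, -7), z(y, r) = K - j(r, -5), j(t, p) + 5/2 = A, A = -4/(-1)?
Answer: 2852540357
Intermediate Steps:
K = 88/3 (K = 7/3 + (-4 - 5)²/3 = 7/3 + (⅓)*(-9)² = 7/3 + (⅓)*81 = 7/3 + 27 = 88/3 ≈ 29.333)
A = 4 (A = -4*(-1) = 4)
j(t, p) = 3/2 (j(t, p) = -5/2 + 4 = 3/2)
z(y, r) = 167/6 (z(y, r) = 88/3 - 1*3/2 = 88/3 - 3/2 = 167/6)
E(J, m) = 167/6 - 206*J (E(J, m) = -206*J + 167/6 = 167/6 - 206*J)
(38157 + 14121)*(E(-158, -16) + 21989) = (38157 + 14121)*((167/6 - 206*(-158)) + 21989) = 52278*((167/6 + 32548) + 21989) = 52278*(195455/6 + 21989) = 52278*(327389/6) = 2852540357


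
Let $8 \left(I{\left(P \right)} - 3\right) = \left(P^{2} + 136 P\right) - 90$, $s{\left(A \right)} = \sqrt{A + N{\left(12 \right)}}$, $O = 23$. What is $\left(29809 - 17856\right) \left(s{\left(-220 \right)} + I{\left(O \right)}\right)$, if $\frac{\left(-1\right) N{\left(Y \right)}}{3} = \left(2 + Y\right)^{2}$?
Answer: $\frac{42923223}{8} + 23906 i \sqrt{202} \approx 5.3654 \cdot 10^{6} + 3.3977 \cdot 10^{5} i$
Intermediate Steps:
$N{\left(Y \right)} = - 3 \left(2 + Y\right)^{2}$
$s{\left(A \right)} = \sqrt{-588 + A}$ ($s{\left(A \right)} = \sqrt{A - 3 \left(2 + 12\right)^{2}} = \sqrt{A - 3 \cdot 14^{2}} = \sqrt{A - 588} = \sqrt{-588 + A}$)
$I{\left(P \right)} = - \frac{33}{4} + 17 P + \frac{P^{2}}{8}$ ($I{\left(P \right)} = 3 + \frac{\left(P^{2} + 136 P\right) - 90}{8} = 3 + \frac{-90 + P^{2} + 136 P}{8} = 3 + \left(- \frac{45}{4} + 17 P + \frac{P^{2}}{8}\right) = - \frac{33}{4} + 17 P + \frac{P^{2}}{8}$)
$\left(29809 - 17856\right) \left(s{\left(-220 \right)} + I{\left(O \right)}\right) = \left(29809 - 17856\right) \left(\sqrt{-588 - 220} + \left(- \frac{33}{4} + 17 \cdot 23 + \frac{23^{2}}{8}\right)\right) = 11953 \left(\sqrt{-808} + \left(- \frac{33}{4} + 391 + \frac{1}{8} \cdot 529\right)\right) = 11953 \left(2 i \sqrt{202} + \left(- \frac{33}{4} + 391 + \frac{529}{8}\right)\right) = 11953 \left(2 i \sqrt{202} + \frac{3591}{8}\right) = 11953 \left(\frac{3591}{8} + 2 i \sqrt{202}\right) = \frac{42923223}{8} + 23906 i \sqrt{202}$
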